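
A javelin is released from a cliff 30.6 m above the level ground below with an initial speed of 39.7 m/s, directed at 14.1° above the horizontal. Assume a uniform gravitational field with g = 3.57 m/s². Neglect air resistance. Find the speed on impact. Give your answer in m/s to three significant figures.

42.4 m/s

Horizontal component vₓ = 39.70 cos 14.1° = 38.50 m/s; vertical v_y0 = 39.70 sin 14.1° = 9.672 m/s.
With up positive and y = 0 at the ground: y(t) = 30.6 + (9.672) t − 1.785 t². Setting y = 0 and taking the positive root: t = [9.672 + √(9.672² + 2·3.57·30.6)] / 3.57 = (9.672 + 17.66) / 3.57 = 7.657 s.
Vertical velocity at impact: v_y = v_y0 − g t = 9.672 − 3.57 × 7.657 = −17.66 m/s.
Speed: |v| = √(vₓ² + v_y²) = √(38.50² + 17.66²) = 42.36 m/s.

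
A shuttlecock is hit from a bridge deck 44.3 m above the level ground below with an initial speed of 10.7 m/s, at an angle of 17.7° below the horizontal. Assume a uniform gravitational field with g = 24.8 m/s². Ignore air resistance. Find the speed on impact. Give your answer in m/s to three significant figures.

48.1 m/s

Components: vₓ = 10.70 cos 17.7° = 10.19 m/s, v_y0 = −3.253 m/s (downward).
The projectile lands when y = 44.3 + (−3.253) t − ½·24.8·t² = 0. Positive root: t = (−3.253 + √(3.253² + 2·24.8·44.3)) / 24.8 = (−3.253 + 46.99) / 24.8 = 1.763 s.
Vertical velocity at impact: v_y = v_y0 − g t = −3.253 − 24.8 × 1.763 = −46.99 m/s.
Speed: |v| = √(vₓ² + v_y²) = √(10.19² + 46.99²) = 48.08 m/s.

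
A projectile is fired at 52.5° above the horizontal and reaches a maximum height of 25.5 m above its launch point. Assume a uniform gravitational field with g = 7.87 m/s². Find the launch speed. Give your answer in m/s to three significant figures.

25.3 m/s

At the peak v_y = 0, so v_y0 = √(2gH) = √(2 × 7.87 × 25.5) = 20.03 m/s.
v_y0 = v₀ sin θ ⇒ v₀ = 20.03 / sin 52.5° = 25.25 m/s.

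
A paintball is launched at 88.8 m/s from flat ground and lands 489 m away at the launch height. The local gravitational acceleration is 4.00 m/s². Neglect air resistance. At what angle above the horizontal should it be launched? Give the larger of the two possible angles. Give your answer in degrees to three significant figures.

Level-ground range R = v₀² sin(2θ)/g ⇒ sin(2θ) = gR/v₀² = 4.00 × 489 / 88.8² = 0.2481.
2θ = 14.36° or 180° − 14.36° = 165.6°, so θ = 7.181° or 82.82°.
The larger angle is 82.82°.

82.8°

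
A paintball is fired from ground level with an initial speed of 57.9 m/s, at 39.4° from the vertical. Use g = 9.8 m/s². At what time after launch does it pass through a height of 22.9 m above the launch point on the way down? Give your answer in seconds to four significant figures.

8.587 s

Components: vₓ = 57.90 sin 39.4° = 36.75 m/s, v_y0 = 57.90 cos 39.4° = 44.74 m/s.
Height y(t) = 44.74 t − 4.900 t² = 22.9 gives 4.900 t² − 44.74 t + 22.9 = 0.
Quadratic formula: t = (44.74 ± √1552.9) / 9.80 = (44.74 ± 39.41) / 9.80 → t = 0.5443 s or 8.587 s.
The descending-branch root is 8.587 s.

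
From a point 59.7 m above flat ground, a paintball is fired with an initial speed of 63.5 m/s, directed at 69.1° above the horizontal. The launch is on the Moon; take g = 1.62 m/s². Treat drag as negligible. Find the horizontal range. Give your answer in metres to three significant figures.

Horizontal component vₓ = 63.50 cos 69.1° = 22.65 m/s; vertical v_y0 = 63.50 sin 69.1° = 59.32 m/s.
Vertical motion (up positive, ground at y = 0): 0.8100 t² − (59.32) t − 59.7 = 0, so t = (59.32 + √(59.32² + 2·1.62·59.7)) / 1.62 = (59.32 + 60.93) / 1.62 = 74.23 s.
Horizontal distance: R = vₓ t = 22.65 × 74.23 = 1682 m.

1680 m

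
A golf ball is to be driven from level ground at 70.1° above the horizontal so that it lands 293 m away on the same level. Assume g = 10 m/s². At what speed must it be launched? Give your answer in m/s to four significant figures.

67.66 m/s

From R = (v₀² / g) sin 2θ: v₀ = √(gR / sin 2θ).
v₀ = √(10.0 × 293 / sin 140.2°) = √(2930 / 0.6401) = √4577.3 = 67.66 m/s.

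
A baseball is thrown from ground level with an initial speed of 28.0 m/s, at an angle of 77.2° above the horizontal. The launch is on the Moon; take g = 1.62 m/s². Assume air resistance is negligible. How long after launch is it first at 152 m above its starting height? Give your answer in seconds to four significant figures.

7.035 s

Horizontal component vₓ = 28.00 cos 77.2° = 6.203 m/s; vertical v_y0 = 28.00 sin 77.2° = 27.30 m/s.
Require v_y0 t − ½ g t² = 152, i.e. 0.8100 t² − 27.30 t + 152 = 0.
Quadratic formula: t = (27.30 ± √253.04) / 1.62 = (27.30 ± 15.91) / 1.62 → t = 7.035 s or 26.67 s.
The first (ascending) time is 7.035 s.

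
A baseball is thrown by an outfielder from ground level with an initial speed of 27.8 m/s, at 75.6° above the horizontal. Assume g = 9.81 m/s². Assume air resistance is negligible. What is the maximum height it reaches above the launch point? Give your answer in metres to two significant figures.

Horizontal component vₓ = 27.80 cos 75.6° = 6.914 m/s; vertical v_y0 = 27.80 sin 75.6° = 26.93 m/s.
At the apex v_y = 0, so H = v_y0²/(2g) = 26.93²/19.62 = 36.95 m.

37 m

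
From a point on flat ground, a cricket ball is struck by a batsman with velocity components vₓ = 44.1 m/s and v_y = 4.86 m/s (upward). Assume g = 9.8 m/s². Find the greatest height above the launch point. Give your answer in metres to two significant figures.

1.2 m

At the apex v_y = 0, so H = v_y0²/(2g) = 4.860²/19.60 = 1.205 m.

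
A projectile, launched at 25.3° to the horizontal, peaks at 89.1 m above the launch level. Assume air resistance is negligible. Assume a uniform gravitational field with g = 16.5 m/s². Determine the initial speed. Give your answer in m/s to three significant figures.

At the peak v_y = 0, so v_y0 = √(2gH) = √(2 × 16.5 × 89.1) = 54.22 m/s.
v_y0 = v₀ sin θ ⇒ v₀ = 54.22 / sin 25.3° = 126.9 m/s.

127 m/s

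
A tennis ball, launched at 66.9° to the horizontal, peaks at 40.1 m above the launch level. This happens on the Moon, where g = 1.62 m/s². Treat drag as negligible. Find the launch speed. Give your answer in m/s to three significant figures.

12.4 m/s

At the peak v_y = 0, so v_y0 = √(2gH) = √(2 × 1.62 × 40.1) = 11.40 m/s.
v_y0 = v₀ sin θ ⇒ v₀ = 11.40 / sin 66.9° = 12.39 m/s.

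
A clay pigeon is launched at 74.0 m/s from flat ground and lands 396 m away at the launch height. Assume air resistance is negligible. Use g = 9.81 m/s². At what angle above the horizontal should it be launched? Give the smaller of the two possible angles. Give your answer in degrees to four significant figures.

22.59°

Level-ground range R = v₀² sin(2θ)/g ⇒ sin(2θ) = gR/v₀² = 9.81 × 396 / 74.0² = 0.7094.
2θ = 45.19° or 180° − 45.19° = 134.8°, so θ = 22.59° or 67.41°.
The smaller angle is 22.59°.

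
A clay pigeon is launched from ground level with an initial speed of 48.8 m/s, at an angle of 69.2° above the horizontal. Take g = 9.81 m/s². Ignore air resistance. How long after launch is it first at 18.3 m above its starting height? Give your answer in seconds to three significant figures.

Horizontal component vₓ = 48.80 cos 69.2° = 17.33 m/s; vertical v_y0 = 48.80 sin 69.2° = 45.62 m/s.
Require v_y0 t − ½ g t² = 18.3, i.e. 4.905 t² − 45.62 t + 18.3 = 0.
Quadratic formula: t = (45.62 ± √1722.1) / 9.81 = (45.62 ± 41.50) / 9.81 → t = 0.4201 s or 8.880 s.
The first (ascending) time is 0.4201 s.

0.420 s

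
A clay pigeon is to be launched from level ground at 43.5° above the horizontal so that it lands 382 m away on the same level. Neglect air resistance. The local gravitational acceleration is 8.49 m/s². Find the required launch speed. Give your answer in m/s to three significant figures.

On level ground R = v₀² sin 2θ / g ⇒ v₀ = √(gR / sin 2θ).
v₀ = √(8.49 × 382 / sin 87.00°) = √(3243 / 0.9986) = √3247.6 = 56.99 m/s.

57.0 m/s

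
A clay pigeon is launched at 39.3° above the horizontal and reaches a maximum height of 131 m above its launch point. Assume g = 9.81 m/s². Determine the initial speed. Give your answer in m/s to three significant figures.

80.0 m/s

At the peak v_y = 0, so v_y0 = √(2gH) = √(2 × 9.81 × 131) = 50.70 m/s.
v_y0 = v₀ sin θ ⇒ v₀ = 50.70 / sin 39.3° = 80.04 m/s.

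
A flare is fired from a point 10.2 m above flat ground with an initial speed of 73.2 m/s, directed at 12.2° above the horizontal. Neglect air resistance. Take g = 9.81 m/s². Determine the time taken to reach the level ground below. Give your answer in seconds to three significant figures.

Horizontal component vₓ = 73.20 cos 12.2° = 71.55 m/s; vertical v_y0 = 73.20 sin 12.2° = 15.47 m/s.
Vertical motion (up positive, ground at y = 0): 4.905 t² − (15.47) t − 10.2 = 0, so t = (15.47 + √(15.47² + 2·9.81·10.2)) / 9.81 = (15.47 + 20.96) / 9.81 = 3.714 s.

3.71 s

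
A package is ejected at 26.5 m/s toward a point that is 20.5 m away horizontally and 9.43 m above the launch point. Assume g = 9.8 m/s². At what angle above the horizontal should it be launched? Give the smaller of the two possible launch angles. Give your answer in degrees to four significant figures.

Trajectory: y = x tanθ − g x² (1 + tan²θ)/(2v₀²). With x = 20.5, y = 9.43, v₀ = 26.5, g = 9.80:
2.932 tan²θ − 20.5 tanθ + (12.36) = 0.
tanθ = [20.5 ± √(20.5² − 4 × 2.932 × (12.36))] / (2 × 2.932) = (20.5 ± 16.59) / 5.865, giving tanθ = 0.6666 or 6.324.
θ = 33.69° or 81.01°; the smaller is 33.69°.

33.69°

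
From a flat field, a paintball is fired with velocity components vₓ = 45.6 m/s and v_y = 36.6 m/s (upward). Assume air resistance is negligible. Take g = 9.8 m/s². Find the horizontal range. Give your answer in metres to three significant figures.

Time aloft: T = 2 v_y0 / g = 2 × 36.60 / 9.80 = 7.469 s.
Horizontal distance R = vₓ T = 45.60 × 7.469 = 340.6 m.

341 m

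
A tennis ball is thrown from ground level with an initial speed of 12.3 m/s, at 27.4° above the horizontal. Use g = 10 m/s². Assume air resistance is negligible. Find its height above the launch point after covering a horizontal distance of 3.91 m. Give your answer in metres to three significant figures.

1.39 m

Resolve: vₓ = 12.30 cos 27.4° = 10.92 m/s and v_y0 = 12.30 sin 27.4° = 5.660 m/s.
x = vₓ t ⇒ t = 3.91/10.92 = 0.3581 s.
Height: y = v_y0 t − ½ g t² = 5.660 × 0.3581 − 5.000 × 0.3581² = 2.027 − 0.6410 = 1.386 m.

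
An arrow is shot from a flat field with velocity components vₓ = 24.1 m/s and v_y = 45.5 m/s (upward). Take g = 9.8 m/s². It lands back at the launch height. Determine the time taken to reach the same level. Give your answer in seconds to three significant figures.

Time of flight on level ground: T = 2 v_y0 / g = 2 × 45.50 / 9.80 = 9.286 s.

9.29 s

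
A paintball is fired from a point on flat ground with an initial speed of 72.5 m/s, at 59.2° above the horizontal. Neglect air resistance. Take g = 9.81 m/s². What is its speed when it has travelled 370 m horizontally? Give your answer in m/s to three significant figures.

Horizontal component vₓ = 72.50 cos 59.2° = 37.12 m/s; vertical v_y0 = 72.50 sin 59.2° = 62.27 m/s.
Time to reach x = 370 m: t = x/vₓ = 370/37.12 = 9.967 s.
Vertical velocity there: v_y = v_y0 − g t = 62.27 − 9.81 × 9.967 = −35.50 m/s.
Speed: √(vₓ² + v_y²) = √(37.12² + 35.50²) = 51.37 m/s.

51.4 m/s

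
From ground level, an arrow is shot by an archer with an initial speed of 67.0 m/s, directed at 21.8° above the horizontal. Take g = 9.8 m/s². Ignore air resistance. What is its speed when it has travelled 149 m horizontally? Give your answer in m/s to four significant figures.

Resolve: vₓ = 67.00 cos 21.8° = 62.21 m/s and v_y0 = 67.00 sin 21.8° = 24.88 m/s.
At x = 149 m, t = x/vₓ = 149/62.21 = 2.395 s.
Vertical velocity there: v_y = v_y0 − g t = 24.88 − 9.80 × 2.395 = 1.409 m/s.
Speed: √(vₓ² + v_y²) = √(62.21² + 1.409²) = 62.22 m/s.

62.22 m/s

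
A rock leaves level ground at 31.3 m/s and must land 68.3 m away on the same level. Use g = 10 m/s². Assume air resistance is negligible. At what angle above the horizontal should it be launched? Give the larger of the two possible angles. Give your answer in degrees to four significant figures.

67.90°

From R = (v₀²/g) sin 2θ: sin 2θ = 10.0 × 68.3 / 979.69 = 0.6972.
2θ = 44.20° or 180° − 44.20° = 135.8°, so θ = 22.10° or 67.90°.
The larger angle is 67.90°.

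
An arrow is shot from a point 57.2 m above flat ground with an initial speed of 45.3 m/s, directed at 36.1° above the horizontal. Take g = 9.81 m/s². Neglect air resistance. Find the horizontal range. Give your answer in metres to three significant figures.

259 m

Components: vₓ = 45.30 cos 36.1° = 36.60 m/s, v_y0 = 45.30 sin 36.1° = 26.69 m/s.
The projectile lands when y = 57.2 + (26.69) t − ½·9.81·t² = 0. Positive root: t = (26.69 + √(26.69² + 2·9.81·57.2)) / 9.81 = (26.69 + 42.83) / 9.81 = 7.087 s.
Horizontal distance: R = vₓ t = 36.60 × 7.087 = 259.4 m.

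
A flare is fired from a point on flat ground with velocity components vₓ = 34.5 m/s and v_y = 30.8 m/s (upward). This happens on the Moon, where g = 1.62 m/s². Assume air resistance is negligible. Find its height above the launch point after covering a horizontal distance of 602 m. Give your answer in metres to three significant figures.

291 m

At x = 602 m, t = x/vₓ = 602/34.50 = 17.45 s.
Height: y = v_y0 t − ½ g t² = 30.80 × 17.45 − 0.8100 × 17.45² = 537.4 − 246.6 = 290.8 m.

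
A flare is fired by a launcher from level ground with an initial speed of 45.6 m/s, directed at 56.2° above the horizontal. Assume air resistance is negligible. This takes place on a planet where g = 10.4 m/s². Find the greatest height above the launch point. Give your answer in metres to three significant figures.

69.0 m

vₓ = 45.60 cos 56.2° = 25.37 m/s; v_y0 = 45.60 sin 56.2° = 37.89 m/s.
Maximum height: H = v_y0² / (2g) = 37.89² / (2 × 10.4) = 69.03 m.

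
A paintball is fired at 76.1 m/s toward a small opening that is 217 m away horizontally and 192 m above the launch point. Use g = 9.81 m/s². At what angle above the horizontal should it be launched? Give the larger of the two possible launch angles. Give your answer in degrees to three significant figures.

75.9°

Trajectory: y = x tanθ − g x² (1 + tan²θ)/(2v₀²). With x = 217, y = 192, v₀ = 76.1, g = 9.81:
39.88 tan²θ − 217 tanθ + (231.9) = 0.
tanθ = [217 ± √(217² − 4 × 39.88 × (231.9))] / (2 × 39.88) = (217 ± 100.5) / 79.77, giving tanθ = 1.461 or 3.980.
θ = 55.61° or 75.90°; the larger is 75.90°.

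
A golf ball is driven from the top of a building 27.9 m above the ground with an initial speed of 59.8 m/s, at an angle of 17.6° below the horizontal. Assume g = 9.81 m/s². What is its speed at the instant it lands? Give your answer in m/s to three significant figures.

Resolve: vₓ = 59.80 cos 17.6° = 57.00 m/s and v_y0 = −18.08 m/s (downward).
With up positive and y = 0 at the ground: y(t) = 27.9 + (−18.08) t − 4.905 t². Setting y = 0 and taking the positive root: t = [−18.08 + √(18.08² + 2·9.81·27.9)] / 9.81 = (−18.08 + 29.57) / 9.81 = 1.171 s.
Vertical velocity at impact: v_y = v_y0 − g t = −18.08 − 9.81 × 1.171 = −29.57 m/s.
Speed: |v| = √(vₓ² + v_y²) = √(57.00² + 29.57²) = 64.21 m/s.

64.2 m/s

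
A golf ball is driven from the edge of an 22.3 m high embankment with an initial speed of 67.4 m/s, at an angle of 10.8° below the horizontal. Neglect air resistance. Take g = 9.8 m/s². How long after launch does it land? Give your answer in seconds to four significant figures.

vₓ = 67.40 cos 10.8° = 66.21 m/s; v_y0 = −12.63 m/s (downward).
The projectile lands when y = 22.3 + (−12.63) t − ½·9.80·t² = 0. Positive root: t = (−12.63 + √(12.63² + 2·9.80·22.3)) / 9.80 = (−12.63 + 24.43) / 9.80 = 1.204 s.

1.204 s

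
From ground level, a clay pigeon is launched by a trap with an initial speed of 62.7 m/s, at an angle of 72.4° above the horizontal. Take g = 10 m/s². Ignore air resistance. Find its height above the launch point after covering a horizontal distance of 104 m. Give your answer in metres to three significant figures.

Components: vₓ = 62.70 cos 72.4° = 18.96 m/s, v_y0 = 62.70 sin 72.4° = 59.77 m/s.
x = vₓ t ⇒ t = 104/18.96 = 5.486 s.
Height: y = v_y0 t − ½ g t² = 59.77 × 5.486 − 5.000 × 5.486² = 327.8 − 150.5 = 177.4 m.

177 m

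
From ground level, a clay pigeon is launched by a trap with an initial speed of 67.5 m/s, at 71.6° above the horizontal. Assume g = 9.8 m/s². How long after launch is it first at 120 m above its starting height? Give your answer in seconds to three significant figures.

Horizontal component vₓ = 67.50 cos 71.6° = 21.31 m/s; vertical v_y0 = 67.50 sin 71.6° = 64.05 m/s.
Height y(t) = 64.05 t − 4.900 t² = 120 gives 4.900 t² − 64.05 t + 120 = 0.
Quadratic formula: t = (64.05 ± √1750.3) / 9.80 = (64.05 ± 41.84) / 9.80 → t = 2.267 s or 10.80 s.
The first (ascending) time is 2.267 s.

2.27 s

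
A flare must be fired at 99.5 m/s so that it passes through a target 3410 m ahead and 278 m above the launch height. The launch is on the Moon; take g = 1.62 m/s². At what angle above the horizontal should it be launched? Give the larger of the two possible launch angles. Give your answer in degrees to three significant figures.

72.5°

Trajectory: y = x tanθ − g x² (1 + tan²θ)/(2v₀²). With x = 3410, y = 278, v₀ = 99.5, g = 1.62:
951.4 tan²θ − 3410 tanθ + (1229) = 0.
tanθ = [3410 ± √(3410² − 4 × 951.4 × (1229))] / (2 × 951.4) = (3410 ± 2636) / 1903, giving tanθ = 0.4067 or 3.178.
θ = 22.13° or 72.53°; the larger is 72.53°.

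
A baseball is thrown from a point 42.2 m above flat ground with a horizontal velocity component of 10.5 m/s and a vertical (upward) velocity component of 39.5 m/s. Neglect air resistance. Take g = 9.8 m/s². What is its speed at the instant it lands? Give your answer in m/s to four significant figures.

49.98 m/s

With up positive and y = 0 at the ground: y(t) = 42.2 + (39.50) t − 4.900 t². Setting y = 0 and taking the positive root: t = [39.50 + √(39.50² + 2·9.80·42.2)] / 9.80 = (39.50 + 48.86) / 9.80 = 9.016 s.
Vertical velocity at impact: v_y = v_y0 − g t = 39.50 − 9.80 × 9.016 = −48.86 m/s.
Speed: |v| = √(vₓ² + v_y²) = √(10.50² + 48.86²) = 49.98 m/s.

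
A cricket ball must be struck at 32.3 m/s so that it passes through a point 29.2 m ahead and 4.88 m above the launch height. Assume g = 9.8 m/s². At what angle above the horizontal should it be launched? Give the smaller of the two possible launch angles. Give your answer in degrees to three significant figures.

17.6°

Trajectory: y = x tanθ − g x² (1 + tan²θ)/(2v₀²). With x = 29.2, y = 4.88, v₀ = 32.3, g = 9.80:
4.005 tan²θ − 29.2 tanθ + (8.885) = 0.
tanθ = [29.2 ± √(29.2² − 4 × 4.005 × (8.885))] / (2 × 4.005) = (29.2 ± 26.65) / 8.009, giving tanθ = 0.3181 or 6.974.
θ = 17.65° or 81.84°; the smaller is 17.65°.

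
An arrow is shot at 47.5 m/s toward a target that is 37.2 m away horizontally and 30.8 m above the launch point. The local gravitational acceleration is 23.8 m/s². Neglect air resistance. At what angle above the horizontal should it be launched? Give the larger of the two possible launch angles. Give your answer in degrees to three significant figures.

74.8°

Trajectory: y = x tanθ − g x² (1 + tan²θ)/(2v₀²). With x = 37.2, y = 30.8, v₀ = 47.5, g = 23.8:
7.299 tan²θ − 37.2 tanθ + (38.10) = 0.
tanθ = [37.2 ± √(37.2² − 4 × 7.299 × (38.10))] / (2 × 7.299) = (37.2 ± 16.48) / 14.60, giving tanθ = 1.420 or 3.677.
θ = 54.84° or 74.79°; the larger is 74.79°.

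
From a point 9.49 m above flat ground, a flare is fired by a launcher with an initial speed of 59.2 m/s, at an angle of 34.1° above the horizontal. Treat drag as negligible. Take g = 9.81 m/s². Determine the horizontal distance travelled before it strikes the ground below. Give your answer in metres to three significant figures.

345 m

Resolve: vₓ = 59.20 cos 34.1° = 49.02 m/s and v_y0 = 59.20 sin 34.1° = 33.19 m/s.
Vertical motion (up positive, ground at y = 0): 4.905 t² − (33.19) t − 9.49 = 0, so t = (33.19 + √(33.19² + 2·9.81·9.49)) / 9.81 = (33.19 + 35.89) / 9.81 = 7.041 s.
Horizontal distance: R = vₓ t = 49.02 × 7.041 = 345.2 m.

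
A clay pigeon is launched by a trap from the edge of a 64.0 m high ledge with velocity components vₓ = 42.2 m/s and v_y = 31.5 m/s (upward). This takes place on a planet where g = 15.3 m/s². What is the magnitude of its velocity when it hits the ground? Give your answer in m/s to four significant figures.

The projectile lands when y = 64.0 + (31.50) t − ½·15.3·t² = 0. Positive root: t = (31.50 + √(31.50² + 2·15.3·64.0)) / 15.3 = (31.50 + 54.32) / 15.3 = 5.609 s.
Vertical velocity at impact: v_y = v_y0 − g t = 31.50 − 15.3 × 5.609 = −54.32 m/s.
Speed: |v| = √(vₓ² + v_y²) = √(42.20² + 54.32²) = 68.79 m/s.

68.79 m/s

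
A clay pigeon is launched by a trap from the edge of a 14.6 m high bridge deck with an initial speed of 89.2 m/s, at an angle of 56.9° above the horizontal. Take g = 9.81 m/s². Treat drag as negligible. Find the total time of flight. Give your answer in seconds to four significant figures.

15.43 s

Horizontal component vₓ = 89.20 cos 56.9° = 48.71 m/s; vertical v_y0 = 89.20 sin 56.9° = 74.72 m/s.
With up positive and y = 0 at the ground: y(t) = 14.6 + (74.72) t − 4.905 t². Setting y = 0 and taking the positive root: t = [74.72 + √(74.72² + 2·9.81·14.6)] / 9.81 = (74.72 + 76.62) / 9.81 = 15.43 s.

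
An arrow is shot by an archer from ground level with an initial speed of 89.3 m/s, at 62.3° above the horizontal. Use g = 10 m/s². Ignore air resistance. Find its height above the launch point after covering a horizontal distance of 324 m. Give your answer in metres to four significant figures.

Horizontal component vₓ = 89.30 cos 62.3° = 41.51 m/s; vertical v_y0 = 89.30 sin 62.3° = 79.07 m/s.
At x = 324 m, t = x/vₓ = 324/41.51 = 7.805 s.
Height: y = v_y0 t − ½ g t² = 79.07 × 7.805 − 5.000 × 7.805² = 617.1 − 304.6 = 312.5 m.

312.5 m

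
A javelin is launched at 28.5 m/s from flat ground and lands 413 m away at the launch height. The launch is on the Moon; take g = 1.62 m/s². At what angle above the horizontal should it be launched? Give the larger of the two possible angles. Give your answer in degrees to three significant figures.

62.3°

R = v₀² sin 2θ / g gives sin 2θ = gR/v₀² = 1.62·413/28.5² = 0.8237.
2θ = 55.46° or 180° − 55.46° = 124.5°, so θ = 27.73° or 62.27°.
The larger angle is 62.27°.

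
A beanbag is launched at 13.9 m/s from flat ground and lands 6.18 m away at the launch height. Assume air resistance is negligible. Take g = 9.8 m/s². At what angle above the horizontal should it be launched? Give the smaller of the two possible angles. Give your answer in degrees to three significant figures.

R = v₀² sin 2θ / g gives sin 2θ = gR/v₀² = 9.80·6.18/13.9² = 0.3135.
2θ = 18.27° or 180° − 18.27° = 161.7°, so θ = 9.134° or 80.87°.
The smaller angle is 9.134°.

9.13°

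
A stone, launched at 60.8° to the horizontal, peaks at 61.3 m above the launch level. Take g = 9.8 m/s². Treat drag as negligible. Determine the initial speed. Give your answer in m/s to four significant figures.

39.71 m/s

At the peak v_y = 0, so v_y0 = √(2gH) = √(2 × 9.80 × 61.3) = 34.66 m/s.
v_y0 = v₀ sin θ ⇒ v₀ = 34.66 / sin 60.8° = 39.71 m/s.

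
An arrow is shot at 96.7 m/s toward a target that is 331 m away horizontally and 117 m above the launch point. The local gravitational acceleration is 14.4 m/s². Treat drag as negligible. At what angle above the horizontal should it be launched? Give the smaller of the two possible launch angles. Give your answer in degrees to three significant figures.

Trajectory: y = x tanθ − g x² (1 + tan²θ)/(2v₀²). With x = 331, y = 117, v₀ = 96.7, g = 14.4:
84.36 tan²θ − 331 tanθ + (201.4) = 0.
tanθ = [331 ± √(331² − 4 × 84.36 × (201.4))] / (2 × 84.36) = (331 ± 204.0) / 168.7, giving tanθ = 0.7528 or 3.171.
θ = 36.97° or 72.50°; the smaller is 36.97°.

37.0°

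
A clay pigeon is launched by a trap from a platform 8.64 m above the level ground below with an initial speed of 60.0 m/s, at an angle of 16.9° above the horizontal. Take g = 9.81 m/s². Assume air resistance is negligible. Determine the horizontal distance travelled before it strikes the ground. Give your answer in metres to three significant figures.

Horizontal component vₓ = 60.00 cos 16.9° = 57.41 m/s; vertical v_y0 = 60.00 sin 16.9° = 17.44 m/s.
With up positive and y = 0 at the ground: y(t) = 8.64 + (17.44) t − 4.905 t². Setting y = 0 and taking the positive root: t = [17.44 + √(17.44² + 2·9.81·8.64)] / 9.81 = (17.44 + 21.77) / 9.81 = 3.997 s.
Horizontal distance: R = vₓ t = 57.41 × 3.997 = 229.4 m.

229 m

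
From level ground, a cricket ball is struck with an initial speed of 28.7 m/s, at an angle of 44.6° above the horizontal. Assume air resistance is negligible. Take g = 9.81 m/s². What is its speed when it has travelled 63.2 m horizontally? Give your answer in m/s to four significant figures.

Horizontal component vₓ = 28.70 cos 44.6° = 20.44 m/s; vertical v_y0 = 28.70 sin 44.6° = 20.15 m/s.
x = vₓ t ⇒ t = 63.2/20.44 = 3.093 s.
Vertical velocity there: v_y = v_y0 − g t = 20.15 − 9.81 × 3.093 = −10.19 m/s.
Speed: √(vₓ² + v_y²) = √(20.44² + 10.19²) = 22.83 m/s.

22.83 m/s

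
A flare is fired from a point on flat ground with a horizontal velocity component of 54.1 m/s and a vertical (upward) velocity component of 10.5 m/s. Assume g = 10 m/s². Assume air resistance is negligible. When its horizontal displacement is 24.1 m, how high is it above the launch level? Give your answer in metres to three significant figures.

Time to reach x = 24.1 m: t = x/vₓ = 24.1/54.10 = 0.4455 s.
Height: y = v_y0 t − ½ g t² = 10.50 × 0.4455 − 5.000 × 0.4455² = 4.677 − 0.9922 = 3.685 m.

3.69 m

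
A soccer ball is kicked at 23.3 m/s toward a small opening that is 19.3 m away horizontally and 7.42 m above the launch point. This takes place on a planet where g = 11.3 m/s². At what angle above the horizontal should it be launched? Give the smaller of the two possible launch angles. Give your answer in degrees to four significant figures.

Trajectory: y = x tanθ − g x² (1 + tan²θ)/(2v₀²). With x = 19.3, y = 7.42, v₀ = 23.3, g = 11.3:
3.877 tan²θ − 19.3 tanθ + (11.30) = 0.
tanθ = [19.3 ± √(19.3² − 4 × 3.877 × (11.30))] / (2 × 3.877) = (19.3 ± 14.05) / 7.753, giving tanθ = 0.6775 or 4.301.
θ = 34.12° or 76.91°; the smaller is 34.12°.

34.12°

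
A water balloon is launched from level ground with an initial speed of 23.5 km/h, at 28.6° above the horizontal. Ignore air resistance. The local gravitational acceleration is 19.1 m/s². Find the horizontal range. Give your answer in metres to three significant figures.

1.88 m

Convert: 23.5 km/h = 23.5/3.6 = 6.528 m/s.
Horizontal component vₓ = 6.528 cos 28.6° = 5.731 m/s; vertical v_y0 = 6.528 sin 28.6° = 3.125 m/s.
Flight time T = 2 v_y0 / g = 0.3272 s.
Horizontal distance R = vₓ T = 5.731 × 0.3272 = 1.875 m.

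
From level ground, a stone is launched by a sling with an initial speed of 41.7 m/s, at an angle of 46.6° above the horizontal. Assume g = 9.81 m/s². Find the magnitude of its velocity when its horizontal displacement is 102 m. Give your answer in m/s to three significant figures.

29.0 m/s

vₓ = 41.70 cos 46.6° = 28.65 m/s; v_y0 = 41.70 sin 46.6° = 30.30 m/s.
x = vₓ t ⇒ t = 102/28.65 = 3.560 s.
Vertical velocity there: v_y = v_y0 − g t = 30.30 − 9.81 × 3.560 = −4.626 m/s.
Speed: √(vₓ² + v_y²) = √(28.65² + 4.626²) = 29.02 m/s.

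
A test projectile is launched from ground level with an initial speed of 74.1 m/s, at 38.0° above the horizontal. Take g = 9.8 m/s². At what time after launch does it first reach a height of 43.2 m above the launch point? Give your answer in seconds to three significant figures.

1.07 s

Resolve: vₓ = 74.10 cos 38.0° = 58.39 m/s and v_y0 = 74.10 sin 38.0° = 45.62 m/s.
Require v_y0 t − ½ g t² = 43.2, i.e. 4.900 t² − 45.62 t + 43.2 = 0.
Quadratic formula: t = (45.62 ± √1234.5) / 9.80 = (45.62 ± 35.14) / 9.80 → t = 1.070 s or 8.240 s.
The first (ascending) time is 1.070 s.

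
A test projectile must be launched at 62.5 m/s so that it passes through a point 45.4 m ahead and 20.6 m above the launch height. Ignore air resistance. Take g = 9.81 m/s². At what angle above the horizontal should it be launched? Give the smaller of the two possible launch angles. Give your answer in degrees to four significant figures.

Trajectory: y = x tanθ − g x² (1 + tan²θ)/(2v₀²). With x = 45.4, y = 20.6, v₀ = 62.5, g = 9.81:
2.588 tan²θ − 45.4 tanθ + (23.19) = 0.
tanθ = [45.4 ± √(45.4² − 4 × 2.588 × (23.19))] / (2 × 2.588) = (45.4 ± 42.67) / 5.176, giving tanθ = 0.5266 or 17.01.
θ = 27.77° or 86.64°; the smaller is 27.77°.

27.77°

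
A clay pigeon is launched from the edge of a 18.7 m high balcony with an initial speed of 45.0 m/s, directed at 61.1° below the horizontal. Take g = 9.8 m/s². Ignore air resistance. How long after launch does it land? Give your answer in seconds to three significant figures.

0.450 s

Horizontal component vₓ = 45.00 cos 61.1° = 21.75 m/s; vertical v_y0 = −39.40 m/s (downward).
The projectile lands when y = 18.7 + (−39.40) t − ½·9.80·t² = 0. Positive root: t = (−39.40 + √(39.40² + 2·9.80·18.7)) / 9.80 = (−39.40 + 43.80) / 9.80 = 0.4495 s.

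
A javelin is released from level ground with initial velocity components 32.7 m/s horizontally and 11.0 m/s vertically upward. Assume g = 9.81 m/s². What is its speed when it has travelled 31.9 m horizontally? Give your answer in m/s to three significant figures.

32.7 m/s

x = vₓ t ⇒ t = 31.9/32.70 = 0.9755 s.
Vertical velocity there: v_y = v_y0 − g t = 11.00 − 9.81 × 0.9755 = 1.430 m/s.
Speed: √(vₓ² + v_y²) = √(32.70² + 1.430²) = 32.73 m/s.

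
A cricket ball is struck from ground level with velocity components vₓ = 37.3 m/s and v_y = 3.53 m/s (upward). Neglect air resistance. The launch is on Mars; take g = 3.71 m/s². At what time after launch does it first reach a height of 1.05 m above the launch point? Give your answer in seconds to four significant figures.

Require v_y0 t − ½ g t² = 1.05, i.e. 1.855 t² − 3.530 t + 1.05 = 0.
Quadratic formula: t = (3.530 ± √4.6699) / 3.71 = (3.530 ± 2.161) / 3.71 → t = 0.3690 s or 1.534 s.
The first (ascending) time is 0.3690 s.

0.3690 s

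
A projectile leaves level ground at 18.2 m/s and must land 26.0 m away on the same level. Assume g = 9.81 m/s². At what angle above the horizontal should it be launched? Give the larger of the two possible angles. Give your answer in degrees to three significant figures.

64.8°

R = v₀² sin 2θ / g gives sin 2θ = gR/v₀² = 9.81·26.0/18.2² = 0.7700.
2θ = 50.36° or 180° − 50.36° = 129.6°, so θ = 25.18° or 64.82°.
The larger angle is 64.82°.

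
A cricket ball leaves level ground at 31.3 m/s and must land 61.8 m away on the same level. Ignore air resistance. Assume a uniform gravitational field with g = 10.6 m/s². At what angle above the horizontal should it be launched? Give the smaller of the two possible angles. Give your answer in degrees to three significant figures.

From R = (v₀²/g) sin 2θ: sin 2θ = 10.6 × 61.8 / 979.69 = 0.6687.
2θ = 41.96° or 180° − 41.96° = 138.0°, so θ = 20.98° or 69.02°.
The smaller angle is 20.98°.

21.0°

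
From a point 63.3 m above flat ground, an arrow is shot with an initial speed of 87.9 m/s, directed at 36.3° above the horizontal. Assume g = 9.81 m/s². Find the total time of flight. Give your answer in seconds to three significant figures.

11.7 s

Components: vₓ = 87.90 cos 36.3° = 70.84 m/s, v_y0 = 87.90 sin 36.3° = 52.04 m/s.
The projectile lands when y = 63.3 + (52.04) t − ½·9.81·t² = 0. Positive root: t = (52.04 + √(52.04² + 2·9.81·63.3)) / 9.81 = (52.04 + 62.85) / 9.81 = 11.71 s.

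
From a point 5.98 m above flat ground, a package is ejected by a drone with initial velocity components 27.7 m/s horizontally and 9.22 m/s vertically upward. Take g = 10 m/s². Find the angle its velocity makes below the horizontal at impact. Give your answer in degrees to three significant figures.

With up positive and y = 0 at the ground: y(t) = 5.98 + (9.220) t − 5.000 t². Setting y = 0 and taking the positive root: t = [9.220 + √(9.220² + 2·10.0·5.98)] / 10.0 = (9.220 + 14.30) / 10.0 = 2.352 s.
At impact: v_y = v_y0 − g t = −14.30 m/s; vₓ = 27.70 m/s.
Angle below horizontal: arctan(|v_y|/vₓ) = arctan(14.30/27.70) = 27.31°.

27.3°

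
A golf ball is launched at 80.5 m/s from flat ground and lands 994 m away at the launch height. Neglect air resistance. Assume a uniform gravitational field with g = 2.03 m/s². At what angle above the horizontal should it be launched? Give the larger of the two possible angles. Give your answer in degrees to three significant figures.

80.9°

From R = (v₀²/g) sin 2θ: sin 2θ = 2.03 × 994 / 6480.2 = 0.3114.
2θ = 18.14° or 180° − 18.14° = 161.9°, so θ = 9.071° or 80.93°.
The larger angle is 80.93°.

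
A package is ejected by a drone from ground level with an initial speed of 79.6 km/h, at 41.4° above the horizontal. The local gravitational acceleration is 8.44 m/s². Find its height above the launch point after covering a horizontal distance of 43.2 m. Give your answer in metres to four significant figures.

9.457 m

Convert: 79.6 km/h = 79.6/3.6 = 22.11 m/s.
Components: vₓ = 22.11 cos 41.4° = 16.59 m/s, v_y0 = 22.11 sin 41.4° = 14.62 m/s.
At x = 43.2 m, t = x/vₓ = 43.2/16.59 = 2.605 s.
Height: y = v_y0 t − ½ g t² = 14.62 × 2.605 − 4.220 × 2.605² = 38.09 − 28.63 = 9.457 m.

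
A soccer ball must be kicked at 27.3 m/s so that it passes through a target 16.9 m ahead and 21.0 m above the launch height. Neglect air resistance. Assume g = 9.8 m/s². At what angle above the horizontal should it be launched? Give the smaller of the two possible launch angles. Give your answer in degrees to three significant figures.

Trajectory: y = x tanθ − g x² (1 + tan²θ)/(2v₀²). With x = 16.9, y = 21.0, v₀ = 27.3, g = 9.80:
1.878 tan²θ − 16.9 tanθ + (22.88) = 0.
tanθ = [16.9 ± √(16.9² − 4 × 1.878 × (22.88))] / (2 × 1.878) = (16.9 ± 10.67) / 3.756, giving tanθ = 1.660 or 7.340.
θ = 58.93° or 82.24°; the smaller is 58.93°.

58.9°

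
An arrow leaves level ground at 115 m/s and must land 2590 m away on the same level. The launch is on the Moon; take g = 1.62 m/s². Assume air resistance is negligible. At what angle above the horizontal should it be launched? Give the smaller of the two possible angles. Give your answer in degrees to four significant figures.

9.249°

Level-ground range R = v₀² sin(2θ)/g ⇒ sin(2θ) = gR/v₀² = 1.62 × 2590 / 115² = 0.3173.
2θ = 18.50° or 180° − 18.50° = 161.5°, so θ = 9.249° or 80.75°.
The smaller angle is 9.249°.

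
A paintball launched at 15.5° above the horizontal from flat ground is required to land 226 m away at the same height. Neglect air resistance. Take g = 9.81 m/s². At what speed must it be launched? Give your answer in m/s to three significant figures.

65.6 m/s

From R = (v₀² / g) sin 2θ: v₀ = √(gR / sin 2θ).
v₀ = √(9.81 × 226 / sin 31.00°) = √(2217 / 0.5150) = √4304.7 = 65.61 m/s.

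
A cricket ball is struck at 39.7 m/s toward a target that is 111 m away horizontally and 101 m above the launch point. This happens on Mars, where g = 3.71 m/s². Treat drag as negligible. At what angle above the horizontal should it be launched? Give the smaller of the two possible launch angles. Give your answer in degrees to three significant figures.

51.2°

Trajectory: y = x tanθ − g x² (1 + tan²θ)/(2v₀²). With x = 111, y = 101, v₀ = 39.7, g = 3.71:
14.50 tan²θ − 111 tanθ + (115.5) = 0.
tanθ = [111 ± √(111² − 4 × 14.50 × (115.5))] / (2 × 14.50) = (111 ± 74.98) / 29.00, giving tanθ = 1.242 or 6.412.
θ = 51.16° or 81.14°; the smaller is 51.16°.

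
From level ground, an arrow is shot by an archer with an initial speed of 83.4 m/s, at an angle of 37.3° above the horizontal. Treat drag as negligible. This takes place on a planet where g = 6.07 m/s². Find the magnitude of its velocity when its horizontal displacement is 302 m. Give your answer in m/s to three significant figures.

Horizontal component vₓ = 83.40 cos 37.3° = 66.34 m/s; vertical v_y0 = 83.40 sin 37.3° = 50.54 m/s.
At x = 302 m, t = x/vₓ = 302/66.34 = 4.552 s.
Vertical velocity there: v_y = v_y0 − g t = 50.54 − 6.07 × 4.552 = 22.91 m/s.
Speed: √(vₓ² + v_y²) = √(66.34² + 22.91²) = 70.19 m/s.

70.2 m/s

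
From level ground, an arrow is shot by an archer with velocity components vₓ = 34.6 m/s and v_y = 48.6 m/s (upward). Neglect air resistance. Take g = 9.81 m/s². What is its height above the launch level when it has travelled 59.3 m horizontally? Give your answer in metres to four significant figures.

68.89 m

At x = 59.3 m, t = x/vₓ = 59.3/34.60 = 1.714 s.
Height: y = v_y0 t − ½ g t² = 48.60 × 1.714 − 4.905 × 1.714² = 83.29 − 14.41 = 68.89 m.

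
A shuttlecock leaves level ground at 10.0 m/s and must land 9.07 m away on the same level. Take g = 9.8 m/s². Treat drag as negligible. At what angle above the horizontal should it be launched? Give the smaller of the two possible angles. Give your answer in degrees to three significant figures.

31.4°

From R = (v₀²/g) sin 2θ: sin 2θ = 9.80 × 9.07 / 100.00 = 0.8889.
2θ = 62.73° or 180° − 62.73° = 117.3°, so θ = 31.37° or 58.63°.
The smaller angle is 31.37°.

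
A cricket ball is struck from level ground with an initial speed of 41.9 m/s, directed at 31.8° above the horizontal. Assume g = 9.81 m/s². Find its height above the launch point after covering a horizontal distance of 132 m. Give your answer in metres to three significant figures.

14.4 m

Components: vₓ = 41.90 cos 31.8° = 35.61 m/s, v_y0 = 41.90 sin 31.8° = 22.08 m/s.
At x = 132 m, t = x/vₓ = 132/35.61 = 3.707 s.
Height: y = v_y0 t − ½ g t² = 22.08 × 3.707 − 4.905 × 3.707² = 81.84 − 67.40 = 14.45 m.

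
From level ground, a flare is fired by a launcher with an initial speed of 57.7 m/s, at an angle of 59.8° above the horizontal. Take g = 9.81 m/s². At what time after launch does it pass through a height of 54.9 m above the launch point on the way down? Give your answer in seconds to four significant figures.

Components: vₓ = 57.70 cos 59.8° = 29.02 m/s, v_y0 = 57.70 sin 59.8° = 49.87 m/s.
Require v_y0 t − ½ g t² = 54.9, i.e. 4.905 t² − 49.87 t + 54.9 = 0.
Quadratic formula: t = (49.87 ± √1409.7) / 9.81 = (49.87 ± 37.55) / 9.81 → t = 1.256 s or 8.911 s.
The descending-branch root is 8.911 s.

8.911 s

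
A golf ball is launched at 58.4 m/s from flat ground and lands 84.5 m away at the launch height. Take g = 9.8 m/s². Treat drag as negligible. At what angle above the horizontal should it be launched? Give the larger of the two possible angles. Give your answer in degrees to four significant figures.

Level-ground range R = v₀² sin(2θ)/g ⇒ sin(2θ) = gR/v₀² = 9.80 × 84.5 / 58.4² = 0.2428.
2θ = 14.05° or 180° − 14.05° = 165.9°, so θ = 7.026° or 82.97°.
The larger angle is 82.97°.

82.97°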